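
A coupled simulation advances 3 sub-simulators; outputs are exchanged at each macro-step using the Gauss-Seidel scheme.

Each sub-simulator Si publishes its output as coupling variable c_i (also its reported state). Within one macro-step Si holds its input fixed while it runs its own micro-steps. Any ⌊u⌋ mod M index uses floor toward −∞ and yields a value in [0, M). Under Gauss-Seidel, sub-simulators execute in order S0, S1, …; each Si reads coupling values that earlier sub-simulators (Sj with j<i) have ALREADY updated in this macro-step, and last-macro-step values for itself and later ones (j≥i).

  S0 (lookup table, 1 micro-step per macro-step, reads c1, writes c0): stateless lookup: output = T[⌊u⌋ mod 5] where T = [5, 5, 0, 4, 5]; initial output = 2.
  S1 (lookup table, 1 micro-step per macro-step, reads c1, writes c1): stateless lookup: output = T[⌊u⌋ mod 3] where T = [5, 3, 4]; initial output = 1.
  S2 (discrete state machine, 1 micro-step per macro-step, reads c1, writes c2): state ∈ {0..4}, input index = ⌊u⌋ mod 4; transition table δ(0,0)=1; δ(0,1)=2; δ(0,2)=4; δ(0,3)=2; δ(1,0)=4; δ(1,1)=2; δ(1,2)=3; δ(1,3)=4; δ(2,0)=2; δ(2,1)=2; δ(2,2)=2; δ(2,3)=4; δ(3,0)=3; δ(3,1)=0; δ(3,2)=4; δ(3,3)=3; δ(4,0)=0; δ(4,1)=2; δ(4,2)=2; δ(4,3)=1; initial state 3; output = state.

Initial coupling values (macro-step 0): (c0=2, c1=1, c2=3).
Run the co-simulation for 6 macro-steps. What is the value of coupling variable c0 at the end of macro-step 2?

c0 at macro-step 2 = 4

macro 1: S0 reads c1=1 → after 1×micro: 5; S1 reads c1=1 → after 1×micro: 3; S2 reads c1=3 → after 1×micro: 3 ⇒ (c0=5, c1=3, c2=3)
macro 2: S0 reads c1=3 → after 1×micro: 4; S1 reads c1=3 → after 1×micro: 5; S2 reads c1=5 → after 1×micro: 0 ⇒ (c0=4, c1=5, c2=0)
macro 3: S0 reads c1=5 → after 1×micro: 5; S1 reads c1=5 → after 1×micro: 4; S2 reads c1=4 → after 1×micro: 1 ⇒ (c0=5, c1=4, c2=1)
macro 4: S0 reads c1=4 → after 1×micro: 5; S1 reads c1=4 → after 1×micro: 3; S2 reads c1=3 → after 1×micro: 4 ⇒ (c0=5, c1=3, c2=4)
macro 5: S0 reads c1=3 → after 1×micro: 4; S1 reads c1=3 → after 1×micro: 5; S2 reads c1=5 → after 1×micro: 2 ⇒ (c0=4, c1=5, c2=2)
macro 6: S0 reads c1=5 → after 1×micro: 5; S1 reads c1=5 → after 1×micro: 4; S2 reads c1=4 → after 1×micro: 2 ⇒ (c0=5, c1=4, c2=2)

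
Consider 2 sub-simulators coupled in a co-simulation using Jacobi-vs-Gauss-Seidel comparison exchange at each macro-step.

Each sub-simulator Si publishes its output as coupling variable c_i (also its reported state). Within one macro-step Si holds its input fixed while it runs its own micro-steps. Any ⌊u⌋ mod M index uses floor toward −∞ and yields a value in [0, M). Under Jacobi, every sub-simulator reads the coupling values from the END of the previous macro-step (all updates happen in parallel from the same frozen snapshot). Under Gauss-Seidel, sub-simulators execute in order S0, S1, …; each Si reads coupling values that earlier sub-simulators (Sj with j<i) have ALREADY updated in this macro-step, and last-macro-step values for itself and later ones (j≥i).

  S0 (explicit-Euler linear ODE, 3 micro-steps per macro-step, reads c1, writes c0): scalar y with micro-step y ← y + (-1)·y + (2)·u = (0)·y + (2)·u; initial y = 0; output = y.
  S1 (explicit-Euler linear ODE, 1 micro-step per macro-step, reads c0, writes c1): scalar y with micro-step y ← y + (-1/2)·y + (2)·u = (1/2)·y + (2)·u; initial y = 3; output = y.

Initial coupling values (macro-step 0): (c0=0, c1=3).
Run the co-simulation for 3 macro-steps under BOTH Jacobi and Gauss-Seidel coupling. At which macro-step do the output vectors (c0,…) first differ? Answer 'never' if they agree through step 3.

[Jacobi] macro 1: S0 reads c1=3 → after 3×micro: 6; S1 reads c0=0 → after 1×micro: 3/2 ⇒ (c0=6, c1=3/2)
[Jacobi] macro 2: S0 reads c1=3/2 → after 3×micro: 3; S1 reads c0=6 → after 1×micro: 51/4 ⇒ (c0=3, c1=51/4)
[Jacobi] macro 3: S0 reads c1=51/4 → after 3×micro: 51/2; S1 reads c0=3 → after 1×micro: 99/8 ⇒ (c0=51/2, c1=99/8)
[Gauss-Seidel] macro 1: S0 reads c1=3 → after 3×micro: 6; S1 reads c0=6 → after 1×micro: 27/2 ⇒ (c0=6, c1=27/2)
[Gauss-Seidel] macro 2: S0 reads c1=27/2 → after 3×micro: 27; S1 reads c0=27 → after 1×micro: 243/4 ⇒ (c0=27, c1=243/4)
[Gauss-Seidel] macro 3: S0 reads c1=243/4 → after 3×micro: 243/2; S1 reads c0=243/2 → after 1×micro: 2187/8 ⇒ (c0=243/2, c1=2187/8)

first divergence at macro-step: 1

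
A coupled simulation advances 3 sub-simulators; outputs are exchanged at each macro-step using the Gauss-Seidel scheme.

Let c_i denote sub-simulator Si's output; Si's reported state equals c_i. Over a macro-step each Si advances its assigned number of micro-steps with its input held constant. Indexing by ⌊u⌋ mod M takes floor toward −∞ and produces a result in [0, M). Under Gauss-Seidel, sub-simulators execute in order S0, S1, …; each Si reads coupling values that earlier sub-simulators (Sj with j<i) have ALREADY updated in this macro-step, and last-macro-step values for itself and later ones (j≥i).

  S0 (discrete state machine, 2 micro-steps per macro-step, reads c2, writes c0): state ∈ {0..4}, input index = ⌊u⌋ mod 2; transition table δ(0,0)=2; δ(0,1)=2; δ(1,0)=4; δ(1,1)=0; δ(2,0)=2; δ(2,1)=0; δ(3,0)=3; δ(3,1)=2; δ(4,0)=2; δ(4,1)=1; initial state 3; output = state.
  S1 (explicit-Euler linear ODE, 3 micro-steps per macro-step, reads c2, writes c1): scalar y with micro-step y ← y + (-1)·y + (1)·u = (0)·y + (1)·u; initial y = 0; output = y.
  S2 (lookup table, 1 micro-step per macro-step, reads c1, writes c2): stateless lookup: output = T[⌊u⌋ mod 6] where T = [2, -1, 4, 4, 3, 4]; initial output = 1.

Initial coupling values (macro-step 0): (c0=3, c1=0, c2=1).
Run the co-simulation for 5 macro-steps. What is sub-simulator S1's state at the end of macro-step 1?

S1 state at macro-step 1 = 1

macro 1: S0 reads c2=1 → after 2×micro: 0; S1 reads c2=1 → after 3×micro: 1; S2 reads c1=1 → after 1×micro: -1 ⇒ (c0=0, c1=1, c2=-1)
macro 2: S0 reads c2=-1 → after 2×micro: 0; S1 reads c2=-1 → after 3×micro: -1; S2 reads c1=-1 → after 1×micro: 4 ⇒ (c0=0, c1=-1, c2=4)
macro 3: S0 reads c2=4 → after 2×micro: 2; S1 reads c2=4 → after 3×micro: 4; S2 reads c1=4 → after 1×micro: 3 ⇒ (c0=2, c1=4, c2=3)
macro 4: S0 reads c2=3 → after 2×micro: 2; S1 reads c2=3 → after 3×micro: 3; S2 reads c1=3 → after 1×micro: 4 ⇒ (c0=2, c1=3, c2=4)
macro 5: S0 reads c2=4 → after 2×micro: 2; S1 reads c2=4 → after 3×micro: 4; S2 reads c1=4 → after 1×micro: 3 ⇒ (c0=2, c1=4, c2=3)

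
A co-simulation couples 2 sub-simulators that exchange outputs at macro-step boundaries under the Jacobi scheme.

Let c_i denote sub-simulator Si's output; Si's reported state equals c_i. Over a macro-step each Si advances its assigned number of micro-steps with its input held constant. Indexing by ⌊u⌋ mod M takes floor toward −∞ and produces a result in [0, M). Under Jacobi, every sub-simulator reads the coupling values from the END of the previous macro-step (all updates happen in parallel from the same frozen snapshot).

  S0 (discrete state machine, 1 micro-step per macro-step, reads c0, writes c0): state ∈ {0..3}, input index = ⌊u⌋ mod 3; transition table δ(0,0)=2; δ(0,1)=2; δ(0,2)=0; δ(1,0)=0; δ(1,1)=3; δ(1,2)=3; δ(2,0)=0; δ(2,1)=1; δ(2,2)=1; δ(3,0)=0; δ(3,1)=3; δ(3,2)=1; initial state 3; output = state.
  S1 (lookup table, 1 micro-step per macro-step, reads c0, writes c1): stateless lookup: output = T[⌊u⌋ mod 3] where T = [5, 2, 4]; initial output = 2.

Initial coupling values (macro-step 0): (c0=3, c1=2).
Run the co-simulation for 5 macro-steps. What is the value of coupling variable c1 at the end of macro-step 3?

c1 at macro-step 3 = 4

macro 1: S0 reads c0=3 → after 1×micro: 0; S1 reads c0=3 → after 1×micro: 5 ⇒ (c0=0, c1=5)
macro 2: S0 reads c0=0 → after 1×micro: 2; S1 reads c0=0 → after 1×micro: 5 ⇒ (c0=2, c1=5)
macro 3: S0 reads c0=2 → after 1×micro: 1; S1 reads c0=2 → after 1×micro: 4 ⇒ (c0=1, c1=4)
macro 4: S0 reads c0=1 → after 1×micro: 3; S1 reads c0=1 → after 1×micro: 2 ⇒ (c0=3, c1=2)
macro 5: S0 reads c0=3 → after 1×micro: 0; S1 reads c0=3 → after 1×micro: 5 ⇒ (c0=0, c1=5)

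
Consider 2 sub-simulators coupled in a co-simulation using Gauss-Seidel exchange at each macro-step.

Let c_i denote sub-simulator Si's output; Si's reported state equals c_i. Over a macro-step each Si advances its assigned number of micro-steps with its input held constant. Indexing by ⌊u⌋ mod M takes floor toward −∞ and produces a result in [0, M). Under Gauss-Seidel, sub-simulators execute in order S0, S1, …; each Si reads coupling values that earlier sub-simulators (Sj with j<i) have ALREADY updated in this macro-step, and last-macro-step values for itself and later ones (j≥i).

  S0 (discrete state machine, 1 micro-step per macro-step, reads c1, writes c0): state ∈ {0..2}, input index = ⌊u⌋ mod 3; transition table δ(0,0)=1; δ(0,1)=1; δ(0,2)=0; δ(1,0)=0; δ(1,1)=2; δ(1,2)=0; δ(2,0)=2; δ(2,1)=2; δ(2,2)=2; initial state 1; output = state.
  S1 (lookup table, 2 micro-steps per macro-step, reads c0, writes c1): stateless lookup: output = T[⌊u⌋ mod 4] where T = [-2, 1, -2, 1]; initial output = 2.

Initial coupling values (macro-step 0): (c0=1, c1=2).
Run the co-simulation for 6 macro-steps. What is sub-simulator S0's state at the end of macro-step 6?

macro 1: S0 reads c1=2 → after 1×micro: 0; S1 reads c0=0 → after 2×micro: -2 ⇒ (c0=0, c1=-2)
macro 2: S0 reads c1=-2 → after 1×micro: 1; S1 reads c0=1 → after 2×micro: 1 ⇒ (c0=1, c1=1)
macro 3: S0 reads c1=1 → after 1×micro: 2; S1 reads c0=2 → after 2×micro: -2 ⇒ (c0=2, c1=-2)
macro 4: S0 reads c1=-2 → after 1×micro: 2; S1 reads c0=2 → after 2×micro: -2 ⇒ (c0=2, c1=-2)
macro 5: S0 reads c1=-2 → after 1×micro: 2; S1 reads c0=2 → after 2×micro: -2 ⇒ (c0=2, c1=-2)
macro 6: S0 reads c1=-2 → after 1×micro: 2; S1 reads c0=2 → after 2×micro: -2 ⇒ (c0=2, c1=-2)

S0 state at macro-step 6 = 2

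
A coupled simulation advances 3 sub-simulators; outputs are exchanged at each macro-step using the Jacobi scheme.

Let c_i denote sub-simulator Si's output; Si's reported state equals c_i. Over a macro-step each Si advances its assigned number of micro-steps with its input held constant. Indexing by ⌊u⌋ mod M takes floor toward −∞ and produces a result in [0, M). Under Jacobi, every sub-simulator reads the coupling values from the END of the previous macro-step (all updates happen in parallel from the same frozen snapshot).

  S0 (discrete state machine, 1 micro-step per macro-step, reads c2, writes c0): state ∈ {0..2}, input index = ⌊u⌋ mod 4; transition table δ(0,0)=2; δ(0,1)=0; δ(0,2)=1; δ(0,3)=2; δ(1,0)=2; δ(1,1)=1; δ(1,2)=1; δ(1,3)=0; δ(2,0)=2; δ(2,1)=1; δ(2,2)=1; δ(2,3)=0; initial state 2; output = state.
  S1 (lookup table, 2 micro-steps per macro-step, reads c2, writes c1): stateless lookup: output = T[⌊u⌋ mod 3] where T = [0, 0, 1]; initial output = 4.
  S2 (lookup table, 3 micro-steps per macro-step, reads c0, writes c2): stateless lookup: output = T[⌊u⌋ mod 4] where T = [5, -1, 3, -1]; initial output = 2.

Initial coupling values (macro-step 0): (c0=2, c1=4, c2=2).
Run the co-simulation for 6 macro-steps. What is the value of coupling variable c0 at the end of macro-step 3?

c0 at macro-step 3 = 2

macro 1: S0 reads c2=2 → after 1×micro: 1; S1 reads c2=2 → after 2×micro: 1; S2 reads c0=2 → after 3×micro: 3 ⇒ (c0=1, c1=1, c2=3)
macro 2: S0 reads c2=3 → after 1×micro: 0; S1 reads c2=3 → after 2×micro: 0; S2 reads c0=1 → after 3×micro: -1 ⇒ (c0=0, c1=0, c2=-1)
macro 3: S0 reads c2=-1 → after 1×micro: 2; S1 reads c2=-1 → after 2×micro: 1; S2 reads c0=0 → after 3×micro: 5 ⇒ (c0=2, c1=1, c2=5)
macro 4: S0 reads c2=5 → after 1×micro: 1; S1 reads c2=5 → after 2×micro: 1; S2 reads c0=2 → after 3×micro: 3 ⇒ (c0=1, c1=1, c2=3)
macro 5: S0 reads c2=3 → after 1×micro: 0; S1 reads c2=3 → after 2×micro: 0; S2 reads c0=1 → after 3×micro: -1 ⇒ (c0=0, c1=0, c2=-1)
macro 6: S0 reads c2=-1 → after 1×micro: 2; S1 reads c2=-1 → after 2×micro: 1; S2 reads c0=0 → after 3×micro: 5 ⇒ (c0=2, c1=1, c2=5)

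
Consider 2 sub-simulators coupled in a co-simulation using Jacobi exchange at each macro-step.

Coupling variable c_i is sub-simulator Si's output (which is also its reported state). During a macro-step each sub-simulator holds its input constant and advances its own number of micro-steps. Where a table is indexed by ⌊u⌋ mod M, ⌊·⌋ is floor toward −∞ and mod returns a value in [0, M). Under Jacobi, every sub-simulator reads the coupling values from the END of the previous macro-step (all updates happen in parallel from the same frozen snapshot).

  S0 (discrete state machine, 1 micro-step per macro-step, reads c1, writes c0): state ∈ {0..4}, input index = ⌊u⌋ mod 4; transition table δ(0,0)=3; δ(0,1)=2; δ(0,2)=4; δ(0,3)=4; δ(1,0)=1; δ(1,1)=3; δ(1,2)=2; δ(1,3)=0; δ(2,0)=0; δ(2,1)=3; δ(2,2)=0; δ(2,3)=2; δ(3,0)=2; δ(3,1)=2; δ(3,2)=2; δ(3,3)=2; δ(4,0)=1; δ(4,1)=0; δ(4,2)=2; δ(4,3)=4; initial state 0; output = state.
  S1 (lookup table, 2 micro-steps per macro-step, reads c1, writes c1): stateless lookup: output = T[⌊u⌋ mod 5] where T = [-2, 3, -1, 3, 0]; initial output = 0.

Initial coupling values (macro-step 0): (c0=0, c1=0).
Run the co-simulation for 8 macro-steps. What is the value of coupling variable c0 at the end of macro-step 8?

macro 1: S0 reads c1=0 → after 1×micro: 3; S1 reads c1=0 → after 2×micro: -2 ⇒ (c0=3, c1=-2)
macro 2: S0 reads c1=-2 → after 1×micro: 2; S1 reads c1=-2 → after 2×micro: 3 ⇒ (c0=2, c1=3)
macro 3: S0 reads c1=3 → after 1×micro: 2; S1 reads c1=3 → after 2×micro: 3 ⇒ (c0=2, c1=3)
macro 4: S0 reads c1=3 → after 1×micro: 2; S1 reads c1=3 → after 2×micro: 3 ⇒ (c0=2, c1=3)
macro 5: S0 reads c1=3 → after 1×micro: 2; S1 reads c1=3 → after 2×micro: 3 ⇒ (c0=2, c1=3)
macro 6: S0 reads c1=3 → after 1×micro: 2; S1 reads c1=3 → after 2×micro: 3 ⇒ (c0=2, c1=3)
macro 7: S0 reads c1=3 → after 1×micro: 2; S1 reads c1=3 → after 2×micro: 3 ⇒ (c0=2, c1=3)
macro 8: S0 reads c1=3 → after 1×micro: 2; S1 reads c1=3 → after 2×micro: 3 ⇒ (c0=2, c1=3)

c0 at macro-step 8 = 2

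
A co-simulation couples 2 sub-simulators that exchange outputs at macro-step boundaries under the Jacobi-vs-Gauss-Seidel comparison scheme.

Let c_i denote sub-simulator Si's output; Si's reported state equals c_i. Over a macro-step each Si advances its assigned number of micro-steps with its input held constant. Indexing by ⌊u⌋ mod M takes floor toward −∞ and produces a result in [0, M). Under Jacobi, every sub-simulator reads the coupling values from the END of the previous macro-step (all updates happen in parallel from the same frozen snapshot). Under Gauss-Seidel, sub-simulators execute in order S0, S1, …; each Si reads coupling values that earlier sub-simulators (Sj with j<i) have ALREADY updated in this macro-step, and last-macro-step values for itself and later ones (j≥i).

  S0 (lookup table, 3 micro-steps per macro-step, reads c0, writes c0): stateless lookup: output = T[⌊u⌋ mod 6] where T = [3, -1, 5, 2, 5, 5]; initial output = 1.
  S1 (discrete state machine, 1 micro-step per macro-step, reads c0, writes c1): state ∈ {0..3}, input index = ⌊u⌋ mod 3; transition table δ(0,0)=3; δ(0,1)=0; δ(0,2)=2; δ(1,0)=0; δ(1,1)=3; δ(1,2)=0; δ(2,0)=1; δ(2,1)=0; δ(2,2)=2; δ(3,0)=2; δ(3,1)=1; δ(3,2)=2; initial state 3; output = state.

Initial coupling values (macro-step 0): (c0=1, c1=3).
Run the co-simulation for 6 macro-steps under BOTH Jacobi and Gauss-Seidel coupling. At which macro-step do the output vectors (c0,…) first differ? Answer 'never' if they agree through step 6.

first divergence at macro-step: 1

[Jacobi] macro 1: S0 reads c0=1 → after 3×micro: -1; S1 reads c0=1 → after 1×micro: 1 ⇒ (c0=-1, c1=1)
[Jacobi] macro 2: S0 reads c0=-1 → after 3×micro: 5; S1 reads c0=-1 → after 1×micro: 0 ⇒ (c0=5, c1=0)
[Jacobi] macro 3: S0 reads c0=5 → after 3×micro: 5; S1 reads c0=5 → after 1×micro: 2 ⇒ (c0=5, c1=2)
[Jacobi] macro 4: S0 reads c0=5 → after 3×micro: 5; S1 reads c0=5 → after 1×micro: 2 ⇒ (c0=5, c1=2)
[Jacobi] macro 5: S0 reads c0=5 → after 3×micro: 5; S1 reads c0=5 → after 1×micro: 2 ⇒ (c0=5, c1=2)
[Jacobi] macro 6: S0 reads c0=5 → after 3×micro: 5; S1 reads c0=5 → after 1×micro: 2 ⇒ (c0=5, c1=2)
[Gauss-Seidel] macro 1: S0 reads c0=1 → after 3×micro: -1; S1 reads c0=-1 → after 1×micro: 2 ⇒ (c0=-1, c1=2)
[Gauss-Seidel] macro 2: S0 reads c0=-1 → after 3×micro: 5; S1 reads c0=5 → after 1×micro: 2 ⇒ (c0=5, c1=2)
[Gauss-Seidel] macro 3: S0 reads c0=5 → after 3×micro: 5; S1 reads c0=5 → after 1×micro: 2 ⇒ (c0=5, c1=2)
[Gauss-Seidel] macro 4: S0 reads c0=5 → after 3×micro: 5; S1 reads c0=5 → after 1×micro: 2 ⇒ (c0=5, c1=2)
[Gauss-Seidel] macro 5: S0 reads c0=5 → after 3×micro: 5; S1 reads c0=5 → after 1×micro: 2 ⇒ (c0=5, c1=2)
[Gauss-Seidel] macro 6: S0 reads c0=5 → after 3×micro: 5; S1 reads c0=5 → after 1×micro: 2 ⇒ (c0=5, c1=2)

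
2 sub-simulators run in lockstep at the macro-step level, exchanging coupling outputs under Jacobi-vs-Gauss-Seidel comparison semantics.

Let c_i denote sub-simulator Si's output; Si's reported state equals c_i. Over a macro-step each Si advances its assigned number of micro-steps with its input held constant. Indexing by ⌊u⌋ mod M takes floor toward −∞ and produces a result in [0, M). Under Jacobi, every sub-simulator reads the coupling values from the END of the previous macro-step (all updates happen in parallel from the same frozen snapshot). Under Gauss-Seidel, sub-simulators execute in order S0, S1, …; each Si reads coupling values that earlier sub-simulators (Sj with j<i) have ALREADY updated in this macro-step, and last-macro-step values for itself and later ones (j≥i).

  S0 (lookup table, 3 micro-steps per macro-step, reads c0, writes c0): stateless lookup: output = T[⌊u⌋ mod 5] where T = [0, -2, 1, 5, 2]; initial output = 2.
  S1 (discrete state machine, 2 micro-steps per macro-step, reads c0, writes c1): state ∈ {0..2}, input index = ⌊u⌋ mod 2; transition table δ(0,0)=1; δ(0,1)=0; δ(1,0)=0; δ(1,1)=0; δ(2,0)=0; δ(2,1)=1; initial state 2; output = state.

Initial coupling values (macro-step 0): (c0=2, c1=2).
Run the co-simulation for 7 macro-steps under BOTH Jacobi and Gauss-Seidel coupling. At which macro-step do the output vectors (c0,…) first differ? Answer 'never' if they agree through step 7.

first divergence at macro-step: 1

[Jacobi] macro 1: S0 reads c0=2 → after 3×micro: 1; S1 reads c0=2 → after 2×micro: 1 ⇒ (c0=1, c1=1)
[Jacobi] macro 2: S0 reads c0=1 → after 3×micro: -2; S1 reads c0=1 → after 2×micro: 0 ⇒ (c0=-2, c1=0)
[Jacobi] macro 3: S0 reads c0=-2 → after 3×micro: 5; S1 reads c0=-2 → after 2×micro: 0 ⇒ (c0=5, c1=0)
[Jacobi] macro 4: S0 reads c0=5 → after 3×micro: 0; S1 reads c0=5 → after 2×micro: 0 ⇒ (c0=0, c1=0)
[Jacobi] macro 5: S0 reads c0=0 → after 3×micro: 0; S1 reads c0=0 → after 2×micro: 0 ⇒ (c0=0, c1=0)
[Jacobi] macro 6: S0 reads c0=0 → after 3×micro: 0; S1 reads c0=0 → after 2×micro: 0 ⇒ (c0=0, c1=0)
[Jacobi] macro 7: S0 reads c0=0 → after 3×micro: 0; S1 reads c0=0 → after 2×micro: 0 ⇒ (c0=0, c1=0)
[Gauss-Seidel] macro 1: S0 reads c0=2 → after 3×micro: 1; S1 reads c0=1 → after 2×micro: 0 ⇒ (c0=1, c1=0)
[Gauss-Seidel] macro 2: S0 reads c0=1 → after 3×micro: -2; S1 reads c0=-2 → after 2×micro: 0 ⇒ (c0=-2, c1=0)
[Gauss-Seidel] macro 3: S0 reads c0=-2 → after 3×micro: 5; S1 reads c0=5 → after 2×micro: 0 ⇒ (c0=5, c1=0)
[Gauss-Seidel] macro 4: S0 reads c0=5 → after 3×micro: 0; S1 reads c0=0 → after 2×micro: 0 ⇒ (c0=0, c1=0)
[Gauss-Seidel] macro 5: S0 reads c0=0 → after 3×micro: 0; S1 reads c0=0 → after 2×micro: 0 ⇒ (c0=0, c1=0)
[Gauss-Seidel] macro 6: S0 reads c0=0 → after 3×micro: 0; S1 reads c0=0 → after 2×micro: 0 ⇒ (c0=0, c1=0)
[Gauss-Seidel] macro 7: S0 reads c0=0 → after 3×micro: 0; S1 reads c0=0 → after 2×micro: 0 ⇒ (c0=0, c1=0)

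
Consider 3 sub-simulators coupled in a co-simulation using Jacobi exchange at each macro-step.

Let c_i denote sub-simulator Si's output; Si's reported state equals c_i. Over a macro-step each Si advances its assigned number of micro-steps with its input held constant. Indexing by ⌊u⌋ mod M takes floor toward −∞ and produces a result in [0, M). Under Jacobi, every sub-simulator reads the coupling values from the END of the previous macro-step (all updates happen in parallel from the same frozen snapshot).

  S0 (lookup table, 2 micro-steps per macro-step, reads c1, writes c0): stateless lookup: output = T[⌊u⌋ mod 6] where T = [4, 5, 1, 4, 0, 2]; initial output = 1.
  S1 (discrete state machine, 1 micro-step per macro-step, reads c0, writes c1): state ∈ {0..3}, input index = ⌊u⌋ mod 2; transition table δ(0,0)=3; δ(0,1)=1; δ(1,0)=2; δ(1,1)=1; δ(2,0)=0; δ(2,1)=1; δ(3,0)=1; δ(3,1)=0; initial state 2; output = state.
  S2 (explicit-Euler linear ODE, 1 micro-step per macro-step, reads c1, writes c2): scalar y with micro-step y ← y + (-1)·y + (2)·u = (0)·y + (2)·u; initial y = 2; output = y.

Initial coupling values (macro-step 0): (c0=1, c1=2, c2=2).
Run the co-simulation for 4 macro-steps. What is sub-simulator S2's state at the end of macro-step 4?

S2 state at macro-step 4 = 2

macro 1: S0 reads c1=2 → after 2×micro: 1; S1 reads c0=1 → after 1×micro: 1; S2 reads c1=2 → after 1×micro: 4 ⇒ (c0=1, c1=1, c2=4)
macro 2: S0 reads c1=1 → after 2×micro: 5; S1 reads c0=1 → after 1×micro: 1; S2 reads c1=1 → after 1×micro: 2 ⇒ (c0=5, c1=1, c2=2)
macro 3: S0 reads c1=1 → after 2×micro: 5; S1 reads c0=5 → after 1×micro: 1; S2 reads c1=1 → after 1×micro: 2 ⇒ (c0=5, c1=1, c2=2)
macro 4: S0 reads c1=1 → after 2×micro: 5; S1 reads c0=5 → after 1×micro: 1; S2 reads c1=1 → after 1×micro: 2 ⇒ (c0=5, c1=1, c2=2)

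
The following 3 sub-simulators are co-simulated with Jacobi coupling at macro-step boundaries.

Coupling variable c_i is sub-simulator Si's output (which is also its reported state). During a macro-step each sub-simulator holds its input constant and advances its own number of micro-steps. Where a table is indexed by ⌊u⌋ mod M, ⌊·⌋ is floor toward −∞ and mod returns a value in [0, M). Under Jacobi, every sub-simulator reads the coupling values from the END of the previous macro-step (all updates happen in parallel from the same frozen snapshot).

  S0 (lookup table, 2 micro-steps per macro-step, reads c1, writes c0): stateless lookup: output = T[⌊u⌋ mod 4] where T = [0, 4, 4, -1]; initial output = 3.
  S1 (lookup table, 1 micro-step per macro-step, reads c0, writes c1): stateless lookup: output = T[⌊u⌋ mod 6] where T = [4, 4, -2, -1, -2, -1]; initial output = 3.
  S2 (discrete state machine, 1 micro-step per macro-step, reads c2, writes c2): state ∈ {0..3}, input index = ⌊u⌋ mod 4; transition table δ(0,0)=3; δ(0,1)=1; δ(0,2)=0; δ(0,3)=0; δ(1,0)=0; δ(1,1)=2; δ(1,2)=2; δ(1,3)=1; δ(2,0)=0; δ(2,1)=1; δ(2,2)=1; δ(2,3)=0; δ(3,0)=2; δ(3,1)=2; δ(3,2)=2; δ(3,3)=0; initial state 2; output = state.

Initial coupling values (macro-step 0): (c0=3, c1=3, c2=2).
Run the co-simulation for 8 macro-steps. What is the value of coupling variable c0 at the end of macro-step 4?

c0 at macro-step 4 = -1

macro 1: S0 reads c1=3 → after 2×micro: -1; S1 reads c0=3 → after 1×micro: -1; S2 reads c2=2 → after 1×micro: 1 ⇒ (c0=-1, c1=-1, c2=1)
macro 2: S0 reads c1=-1 → after 2×micro: -1; S1 reads c0=-1 → after 1×micro: -1; S2 reads c2=1 → after 1×micro: 2 ⇒ (c0=-1, c1=-1, c2=2)
macro 3: S0 reads c1=-1 → after 2×micro: -1; S1 reads c0=-1 → after 1×micro: -1; S2 reads c2=2 → after 1×micro: 1 ⇒ (c0=-1, c1=-1, c2=1)
macro 4: S0 reads c1=-1 → after 2×micro: -1; S1 reads c0=-1 → after 1×micro: -1; S2 reads c2=1 → after 1×micro: 2 ⇒ (c0=-1, c1=-1, c2=2)
macro 5: S0 reads c1=-1 → after 2×micro: -1; S1 reads c0=-1 → after 1×micro: -1; S2 reads c2=2 → after 1×micro: 1 ⇒ (c0=-1, c1=-1, c2=1)
macro 6: S0 reads c1=-1 → after 2×micro: -1; S1 reads c0=-1 → after 1×micro: -1; S2 reads c2=1 → after 1×micro: 2 ⇒ (c0=-1, c1=-1, c2=2)
macro 7: S0 reads c1=-1 → after 2×micro: -1; S1 reads c0=-1 → after 1×micro: -1; S2 reads c2=2 → after 1×micro: 1 ⇒ (c0=-1, c1=-1, c2=1)
macro 8: S0 reads c1=-1 → after 2×micro: -1; S1 reads c0=-1 → after 1×micro: -1; S2 reads c2=1 → after 1×micro: 2 ⇒ (c0=-1, c1=-1, c2=2)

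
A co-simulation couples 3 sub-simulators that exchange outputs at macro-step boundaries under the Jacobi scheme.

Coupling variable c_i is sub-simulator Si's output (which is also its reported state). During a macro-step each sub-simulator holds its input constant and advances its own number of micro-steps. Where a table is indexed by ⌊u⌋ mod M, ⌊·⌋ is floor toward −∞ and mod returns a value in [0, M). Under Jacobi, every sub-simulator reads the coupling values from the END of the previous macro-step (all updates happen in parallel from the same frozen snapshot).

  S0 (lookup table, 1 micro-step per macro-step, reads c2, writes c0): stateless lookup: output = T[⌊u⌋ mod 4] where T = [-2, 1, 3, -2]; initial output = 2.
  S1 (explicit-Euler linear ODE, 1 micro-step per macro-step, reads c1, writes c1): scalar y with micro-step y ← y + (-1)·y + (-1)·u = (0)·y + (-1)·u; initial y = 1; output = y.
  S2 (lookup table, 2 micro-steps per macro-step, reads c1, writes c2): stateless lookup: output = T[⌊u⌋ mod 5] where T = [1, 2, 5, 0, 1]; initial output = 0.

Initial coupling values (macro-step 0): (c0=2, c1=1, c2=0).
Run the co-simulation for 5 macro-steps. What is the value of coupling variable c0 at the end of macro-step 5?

macro 1: S0 reads c2=0 → after 1×micro: -2; S1 reads c1=1 → after 1×micro: -1; S2 reads c1=1 → after 2×micro: 2 ⇒ (c0=-2, c1=-1, c2=2)
macro 2: S0 reads c2=2 → after 1×micro: 3; S1 reads c1=-1 → after 1×micro: 1; S2 reads c1=-1 → after 2×micro: 1 ⇒ (c0=3, c1=1, c2=1)
macro 3: S0 reads c2=1 → after 1×micro: 1; S1 reads c1=1 → after 1×micro: -1; S2 reads c1=1 → after 2×micro: 2 ⇒ (c0=1, c1=-1, c2=2)
macro 4: S0 reads c2=2 → after 1×micro: 3; S1 reads c1=-1 → after 1×micro: 1; S2 reads c1=-1 → after 2×micro: 1 ⇒ (c0=3, c1=1, c2=1)
macro 5: S0 reads c2=1 → after 1×micro: 1; S1 reads c1=1 → after 1×micro: -1; S2 reads c1=1 → after 2×micro: 2 ⇒ (c0=1, c1=-1, c2=2)

c0 at macro-step 5 = 1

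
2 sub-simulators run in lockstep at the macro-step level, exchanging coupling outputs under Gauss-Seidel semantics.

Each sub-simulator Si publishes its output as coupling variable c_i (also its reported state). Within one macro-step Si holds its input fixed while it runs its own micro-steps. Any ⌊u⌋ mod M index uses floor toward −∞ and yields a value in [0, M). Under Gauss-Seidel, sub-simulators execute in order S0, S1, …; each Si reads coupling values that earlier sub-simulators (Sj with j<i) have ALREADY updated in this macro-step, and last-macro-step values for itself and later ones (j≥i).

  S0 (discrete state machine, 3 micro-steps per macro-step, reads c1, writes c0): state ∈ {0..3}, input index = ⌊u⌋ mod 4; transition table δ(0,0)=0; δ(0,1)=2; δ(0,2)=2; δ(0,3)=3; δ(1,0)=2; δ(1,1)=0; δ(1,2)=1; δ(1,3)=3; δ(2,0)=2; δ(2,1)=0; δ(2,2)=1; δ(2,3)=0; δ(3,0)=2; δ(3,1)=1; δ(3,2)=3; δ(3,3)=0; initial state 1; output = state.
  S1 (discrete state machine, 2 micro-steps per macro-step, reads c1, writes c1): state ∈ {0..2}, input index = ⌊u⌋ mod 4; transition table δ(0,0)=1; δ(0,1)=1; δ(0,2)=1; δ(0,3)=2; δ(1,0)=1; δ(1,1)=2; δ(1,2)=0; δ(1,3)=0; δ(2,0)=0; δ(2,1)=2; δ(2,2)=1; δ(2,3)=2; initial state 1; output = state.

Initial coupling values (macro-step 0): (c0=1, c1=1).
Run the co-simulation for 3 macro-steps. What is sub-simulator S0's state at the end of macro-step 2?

macro 1: S0 reads c1=1 → after 3×micro: 0; S1 reads c1=1 → after 2×micro: 2 ⇒ (c0=0, c1=2)
macro 2: S0 reads c1=2 → after 3×micro: 1; S1 reads c1=2 → after 2×micro: 0 ⇒ (c0=1, c1=0)
macro 3: S0 reads c1=0 → after 3×micro: 2; S1 reads c1=0 → after 2×micro: 1 ⇒ (c0=2, c1=1)

S0 state at macro-step 2 = 1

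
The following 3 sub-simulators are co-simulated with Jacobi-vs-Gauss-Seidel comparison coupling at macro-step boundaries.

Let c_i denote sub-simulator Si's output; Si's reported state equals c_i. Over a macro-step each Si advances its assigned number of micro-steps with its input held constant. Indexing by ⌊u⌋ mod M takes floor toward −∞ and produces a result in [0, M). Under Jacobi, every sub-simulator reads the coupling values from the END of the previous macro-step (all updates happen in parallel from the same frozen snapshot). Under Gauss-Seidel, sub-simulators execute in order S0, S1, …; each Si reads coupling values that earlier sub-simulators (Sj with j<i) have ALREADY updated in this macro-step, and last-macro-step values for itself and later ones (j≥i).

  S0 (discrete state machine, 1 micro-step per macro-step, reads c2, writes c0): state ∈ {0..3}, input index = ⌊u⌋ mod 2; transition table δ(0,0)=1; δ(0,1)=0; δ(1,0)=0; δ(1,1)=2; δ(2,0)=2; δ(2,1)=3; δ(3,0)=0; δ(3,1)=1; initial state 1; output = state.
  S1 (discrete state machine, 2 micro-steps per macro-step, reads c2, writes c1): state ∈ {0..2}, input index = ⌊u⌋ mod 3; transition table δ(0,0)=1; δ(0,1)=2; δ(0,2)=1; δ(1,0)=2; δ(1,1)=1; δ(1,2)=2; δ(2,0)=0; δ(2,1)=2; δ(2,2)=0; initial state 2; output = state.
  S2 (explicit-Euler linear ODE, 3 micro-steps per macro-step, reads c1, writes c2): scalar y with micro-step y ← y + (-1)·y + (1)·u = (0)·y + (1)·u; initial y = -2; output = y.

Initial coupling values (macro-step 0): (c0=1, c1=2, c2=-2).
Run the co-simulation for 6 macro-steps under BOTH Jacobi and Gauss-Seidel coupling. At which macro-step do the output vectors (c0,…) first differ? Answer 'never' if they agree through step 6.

first divergence at macro-step: 2

[Jacobi] macro 1: S0 reads c2=-2 → after 1×micro: 0; S1 reads c2=-2 → after 2×micro: 2; S2 reads c1=2 → after 3×micro: 2 ⇒ (c0=0, c1=2, c2=2)
[Jacobi] macro 2: S0 reads c2=2 → after 1×micro: 1; S1 reads c2=2 → after 2×micro: 1; S2 reads c1=2 → after 3×micro: 2 ⇒ (c0=1, c1=1, c2=2)
[Jacobi] macro 3: S0 reads c2=2 → after 1×micro: 0; S1 reads c2=2 → after 2×micro: 0; S2 reads c1=1 → after 3×micro: 1 ⇒ (c0=0, c1=0, c2=1)
[Jacobi] macro 4: S0 reads c2=1 → after 1×micro: 0; S1 reads c2=1 → after 2×micro: 2; S2 reads c1=0 → after 3×micro: 0 ⇒ (c0=0, c1=2, c2=0)
[Jacobi] macro 5: S0 reads c2=0 → after 1×micro: 1; S1 reads c2=0 → after 2×micro: 1; S2 reads c1=2 → after 3×micro: 2 ⇒ (c0=1, c1=1, c2=2)
[Jacobi] macro 6: S0 reads c2=2 → after 1×micro: 0; S1 reads c2=2 → after 2×micro: 0; S2 reads c1=1 → after 3×micro: 1 ⇒ (c0=0, c1=0, c2=1)
[Gauss-Seidel] macro 1: S0 reads c2=-2 → after 1×micro: 0; S1 reads c2=-2 → after 2×micro: 2; S2 reads c1=2 → after 3×micro: 2 ⇒ (c0=0, c1=2, c2=2)
[Gauss-Seidel] macro 2: S0 reads c2=2 → after 1×micro: 1; S1 reads c2=2 → after 2×micro: 1; S2 reads c1=1 → after 3×micro: 1 ⇒ (c0=1, c1=1, c2=1)
[Gauss-Seidel] macro 3: S0 reads c2=1 → after 1×micro: 2; S1 reads c2=1 → after 2×micro: 1; S2 reads c1=1 → after 3×micro: 1 ⇒ (c0=2, c1=1, c2=1)
[Gauss-Seidel] macro 4: S0 reads c2=1 → after 1×micro: 3; S1 reads c2=1 → after 2×micro: 1; S2 reads c1=1 → after 3×micro: 1 ⇒ (c0=3, c1=1, c2=1)
[Gauss-Seidel] macro 5: S0 reads c2=1 → after 1×micro: 1; S1 reads c2=1 → after 2×micro: 1; S2 reads c1=1 → after 3×micro: 1 ⇒ (c0=1, c1=1, c2=1)
[Gauss-Seidel] macro 6: S0 reads c2=1 → after 1×micro: 2; S1 reads c2=1 → after 2×micro: 1; S2 reads c1=1 → after 3×micro: 1 ⇒ (c0=2, c1=1, c2=1)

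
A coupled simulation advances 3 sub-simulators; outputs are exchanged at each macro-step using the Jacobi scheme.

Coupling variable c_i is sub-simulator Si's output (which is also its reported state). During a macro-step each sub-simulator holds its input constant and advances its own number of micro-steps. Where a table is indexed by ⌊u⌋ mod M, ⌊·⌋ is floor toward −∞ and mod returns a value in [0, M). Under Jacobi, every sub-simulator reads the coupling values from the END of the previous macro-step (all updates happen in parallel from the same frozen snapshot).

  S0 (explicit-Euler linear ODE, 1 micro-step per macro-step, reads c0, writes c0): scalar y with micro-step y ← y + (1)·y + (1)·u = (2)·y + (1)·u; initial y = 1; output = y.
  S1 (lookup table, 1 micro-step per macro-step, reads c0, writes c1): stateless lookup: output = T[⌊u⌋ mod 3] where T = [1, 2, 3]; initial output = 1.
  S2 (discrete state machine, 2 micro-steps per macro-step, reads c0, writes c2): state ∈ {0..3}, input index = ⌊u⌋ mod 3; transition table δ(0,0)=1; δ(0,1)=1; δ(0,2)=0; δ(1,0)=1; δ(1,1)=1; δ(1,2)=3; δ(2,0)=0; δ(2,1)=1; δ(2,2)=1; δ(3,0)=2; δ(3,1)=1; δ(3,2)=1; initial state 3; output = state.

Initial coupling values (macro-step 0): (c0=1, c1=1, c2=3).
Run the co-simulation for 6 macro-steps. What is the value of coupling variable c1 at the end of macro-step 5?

c1 at macro-step 5 = 1

macro 1: S0 reads c0=1 → after 1×micro: 3; S1 reads c0=1 → after 1×micro: 2; S2 reads c0=1 → after 2×micro: 1 ⇒ (c0=3, c1=2, c2=1)
macro 2: S0 reads c0=3 → after 1×micro: 9; S1 reads c0=3 → after 1×micro: 1; S2 reads c0=3 → after 2×micro: 1 ⇒ (c0=9, c1=1, c2=1)
macro 3: S0 reads c0=9 → after 1×micro: 27; S1 reads c0=9 → after 1×micro: 1; S2 reads c0=9 → after 2×micro: 1 ⇒ (c0=27, c1=1, c2=1)
macro 4: S0 reads c0=27 → after 1×micro: 81; S1 reads c0=27 → after 1×micro: 1; S2 reads c0=27 → after 2×micro: 1 ⇒ (c0=81, c1=1, c2=1)
macro 5: S0 reads c0=81 → after 1×micro: 243; S1 reads c0=81 → after 1×micro: 1; S2 reads c0=81 → after 2×micro: 1 ⇒ (c0=243, c1=1, c2=1)
macro 6: S0 reads c0=243 → after 1×micro: 729; S1 reads c0=243 → after 1×micro: 1; S2 reads c0=243 → after 2×micro: 1 ⇒ (c0=729, c1=1, c2=1)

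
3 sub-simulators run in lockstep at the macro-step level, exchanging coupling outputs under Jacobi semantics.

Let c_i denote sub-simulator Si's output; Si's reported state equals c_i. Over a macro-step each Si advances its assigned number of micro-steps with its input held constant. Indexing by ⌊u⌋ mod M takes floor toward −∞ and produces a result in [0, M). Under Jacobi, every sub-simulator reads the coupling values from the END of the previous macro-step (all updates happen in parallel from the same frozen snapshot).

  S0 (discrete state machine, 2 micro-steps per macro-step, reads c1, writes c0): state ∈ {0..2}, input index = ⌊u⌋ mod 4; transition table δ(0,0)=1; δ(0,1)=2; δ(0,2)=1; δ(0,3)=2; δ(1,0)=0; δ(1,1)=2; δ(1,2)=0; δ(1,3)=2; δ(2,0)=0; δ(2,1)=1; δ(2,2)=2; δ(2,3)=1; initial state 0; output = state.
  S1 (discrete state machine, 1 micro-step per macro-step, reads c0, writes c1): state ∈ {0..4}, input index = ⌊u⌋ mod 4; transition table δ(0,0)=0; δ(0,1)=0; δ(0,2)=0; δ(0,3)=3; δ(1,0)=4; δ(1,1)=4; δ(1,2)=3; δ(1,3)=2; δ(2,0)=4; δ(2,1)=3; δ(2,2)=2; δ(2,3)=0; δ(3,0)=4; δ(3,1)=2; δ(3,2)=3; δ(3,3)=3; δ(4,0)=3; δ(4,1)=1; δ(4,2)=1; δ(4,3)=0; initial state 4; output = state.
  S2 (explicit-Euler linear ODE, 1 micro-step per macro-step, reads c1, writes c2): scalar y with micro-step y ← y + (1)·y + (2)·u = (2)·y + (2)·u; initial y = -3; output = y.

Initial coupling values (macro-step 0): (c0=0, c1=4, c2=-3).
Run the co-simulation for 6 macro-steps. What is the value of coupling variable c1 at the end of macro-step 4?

macro 1: S0 reads c1=4 → after 2×micro: 0; S1 reads c0=0 → after 1×micro: 3; S2 reads c1=4 → after 1×micro: 2 ⇒ (c0=0, c1=3, c2=2)
macro 2: S0 reads c1=3 → after 2×micro: 1; S1 reads c0=0 → after 1×micro: 4; S2 reads c1=3 → after 1×micro: 10 ⇒ (c0=1, c1=4, c2=10)
macro 3: S0 reads c1=4 → after 2×micro: 1; S1 reads c0=1 → after 1×micro: 1; S2 reads c1=4 → after 1×micro: 28 ⇒ (c0=1, c1=1, c2=28)
macro 4: S0 reads c1=1 → after 2×micro: 1; S1 reads c0=1 → after 1×micro: 4; S2 reads c1=1 → after 1×micro: 58 ⇒ (c0=1, c1=4, c2=58)
macro 5: S0 reads c1=4 → after 2×micro: 1; S1 reads c0=1 → after 1×micro: 1; S2 reads c1=4 → after 1×micro: 124 ⇒ (c0=1, c1=1, c2=124)
macro 6: S0 reads c1=1 → after 2×micro: 1; S1 reads c0=1 → after 1×micro: 4; S2 reads c1=1 → after 1×micro: 250 ⇒ (c0=1, c1=4, c2=250)

c1 at macro-step 4 = 4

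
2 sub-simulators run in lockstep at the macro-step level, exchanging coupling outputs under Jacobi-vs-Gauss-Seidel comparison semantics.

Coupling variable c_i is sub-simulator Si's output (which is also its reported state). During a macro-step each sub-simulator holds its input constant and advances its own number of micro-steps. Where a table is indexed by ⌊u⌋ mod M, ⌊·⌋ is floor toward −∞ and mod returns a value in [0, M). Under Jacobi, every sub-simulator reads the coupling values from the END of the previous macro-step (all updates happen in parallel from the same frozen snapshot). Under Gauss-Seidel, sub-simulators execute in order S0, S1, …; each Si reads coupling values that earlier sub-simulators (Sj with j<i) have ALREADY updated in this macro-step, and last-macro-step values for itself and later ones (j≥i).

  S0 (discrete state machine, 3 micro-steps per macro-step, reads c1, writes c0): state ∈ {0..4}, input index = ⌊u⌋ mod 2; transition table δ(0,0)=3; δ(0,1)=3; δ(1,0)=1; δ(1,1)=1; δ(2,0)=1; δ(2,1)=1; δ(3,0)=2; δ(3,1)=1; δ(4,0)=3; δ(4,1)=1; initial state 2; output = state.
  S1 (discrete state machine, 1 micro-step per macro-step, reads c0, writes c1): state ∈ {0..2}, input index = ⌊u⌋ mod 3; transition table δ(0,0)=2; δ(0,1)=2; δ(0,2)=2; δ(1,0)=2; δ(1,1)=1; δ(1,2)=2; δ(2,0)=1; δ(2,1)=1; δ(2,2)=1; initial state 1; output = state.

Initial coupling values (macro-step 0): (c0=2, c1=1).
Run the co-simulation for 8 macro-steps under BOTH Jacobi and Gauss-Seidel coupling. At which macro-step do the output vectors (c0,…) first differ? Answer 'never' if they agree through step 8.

[Jacobi] macro 1: S0 reads c1=1 → after 3×micro: 1; S1 reads c0=2 → after 1×micro: 2 ⇒ (c0=1, c1=2)
[Jacobi] macro 2: S0 reads c1=2 → after 3×micro: 1; S1 reads c0=1 → after 1×micro: 1 ⇒ (c0=1, c1=1)
[Jacobi] macro 3: S0 reads c1=1 → after 3×micro: 1; S1 reads c0=1 → after 1×micro: 1 ⇒ (c0=1, c1=1)
[Jacobi] macro 4: S0 reads c1=1 → after 3×micro: 1; S1 reads c0=1 → after 1×micro: 1 ⇒ (c0=1, c1=1)
[Jacobi] macro 5: S0 reads c1=1 → after 3×micro: 1; S1 reads c0=1 → after 1×micro: 1 ⇒ (c0=1, c1=1)
[Jacobi] macro 6: S0 reads c1=1 → after 3×micro: 1; S1 reads c0=1 → after 1×micro: 1 ⇒ (c0=1, c1=1)
[Jacobi] macro 7: S0 reads c1=1 → after 3×micro: 1; S1 reads c0=1 → after 1×micro: 1 ⇒ (c0=1, c1=1)
[Jacobi] macro 8: S0 reads c1=1 → after 3×micro: 1; S1 reads c0=1 → after 1×micro: 1 ⇒ (c0=1, c1=1)
[Gauss-Seidel] macro 1: S0 reads c1=1 → after 3×micro: 1; S1 reads c0=1 → after 1×micro: 1 ⇒ (c0=1, c1=1)
[Gauss-Seidel] macro 2: S0 reads c1=1 → after 3×micro: 1; S1 reads c0=1 → after 1×micro: 1 ⇒ (c0=1, c1=1)
[Gauss-Seidel] macro 3: S0 reads c1=1 → after 3×micro: 1; S1 reads c0=1 → after 1×micro: 1 ⇒ (c0=1, c1=1)
[Gauss-Seidel] macro 4: S0 reads c1=1 → after 3×micro: 1; S1 reads c0=1 → after 1×micro: 1 ⇒ (c0=1, c1=1)
[Gauss-Seidel] macro 5: S0 reads c1=1 → after 3×micro: 1; S1 reads c0=1 → after 1×micro: 1 ⇒ (c0=1, c1=1)
[Gauss-Seidel] macro 6: S0 reads c1=1 → after 3×micro: 1; S1 reads c0=1 → after 1×micro: 1 ⇒ (c0=1, c1=1)
[Gauss-Seidel] macro 7: S0 reads c1=1 → after 3×micro: 1; S1 reads c0=1 → after 1×micro: 1 ⇒ (c0=1, c1=1)
[Gauss-Seidel] macro 8: S0 reads c1=1 → after 3×micro: 1; S1 reads c0=1 → after 1×micro: 1 ⇒ (c0=1, c1=1)

first divergence at macro-step: 1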